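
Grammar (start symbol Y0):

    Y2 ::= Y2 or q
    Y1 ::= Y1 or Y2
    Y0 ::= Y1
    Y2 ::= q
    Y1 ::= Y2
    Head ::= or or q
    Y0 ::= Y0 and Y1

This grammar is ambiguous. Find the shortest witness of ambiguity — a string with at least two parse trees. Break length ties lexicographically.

q or q

length 1: no string has ≥2 trees
length 3: q or q has 2 parse trees

Two derivations of q or q:
  Y0 ⇒ Y1 ⇒ Y1 or Y2 ⇒ Y2 or Y2 ⇒ q or Y2 ⇒ q or q
  Y0 ⇒ Y1 ⇒ Y2 ⇒ Y2 or q ⇒ q or q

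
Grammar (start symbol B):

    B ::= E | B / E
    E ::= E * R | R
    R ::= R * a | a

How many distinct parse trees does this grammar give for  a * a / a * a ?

Parse trees for a * a / a * a:
  [B [B [E [E [R a]] * [R a]]] / [E [E [R a]] * [R a]]]
  [B [B [E [E [R a]] * [R a]]] / [E [R [R a] * a]]]
  [B [B [E [R [R a] * a]]] / [E [E [R a]] * [R a]]]
  [B [B [E [R [R a] * a]]] / [E [R [R a] * a]]]

4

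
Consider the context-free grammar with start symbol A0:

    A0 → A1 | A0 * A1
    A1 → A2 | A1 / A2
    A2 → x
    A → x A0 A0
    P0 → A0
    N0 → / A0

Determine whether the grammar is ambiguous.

Unambiguous

Only A0, A1, A2 are reachable from A0; ignoring the rest: This is a standard precedence ladder (A0 over A1 over A2), with each level left-recursive on its own operator ('*' at A0, '/' at A1). That structure is LR(1), hence unambiguous.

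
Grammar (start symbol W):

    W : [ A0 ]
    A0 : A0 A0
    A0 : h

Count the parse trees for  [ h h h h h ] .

Parse trees for [ h h h h h ] (showing first 6 of 14):
  [W [ [A0 [A0 h] [A0 [A0 h] [A0 [A0 h] [A0 [A0 h] [A0 h]]]]] ]]
  [W [ [A0 [A0 h] [A0 [A0 h] [A0 [A0 [A0 h] [A0 h]] [A0 h]]]] ]]
  [W [ [A0 [A0 h] [A0 [A0 [A0 h] [A0 h]] [A0 [A0 h] [A0 h]]]] ]]
  [W [ [A0 [A0 h] [A0 [A0 [A0 h] [A0 [A0 h] [A0 h]]] [A0 h]]] ]]
  [W [ [A0 [A0 h] [A0 [A0 [A0 [A0 h] [A0 h]] [A0 h]] [A0 h]]] ]]
  [W [ [A0 [A0 [A0 h] [A0 h]] [A0 [A0 h] [A0 [A0 h] [A0 h]]]] ]]

14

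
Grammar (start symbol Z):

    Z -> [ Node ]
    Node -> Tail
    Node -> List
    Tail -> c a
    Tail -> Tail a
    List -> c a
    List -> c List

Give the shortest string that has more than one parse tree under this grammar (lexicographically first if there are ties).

[ c a ]

length 4: [ c a ] has 2 parse trees

Two derivations of [ c a ]:
  Z ⇒ [ Node ] ⇒ [ Tail ] ⇒ [ c a ]
  Z ⇒ [ Node ] ⇒ [ List ] ⇒ [ c a ]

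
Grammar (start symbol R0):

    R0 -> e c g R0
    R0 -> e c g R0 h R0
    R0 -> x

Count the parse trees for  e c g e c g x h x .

Parse trees for e c g e c g x h x:
  [R0 e c g [R0 e c g [R0 x] h [R0 x]]]
  [R0 e c g [R0 e c g [R0 x]] h [R0 x]]

2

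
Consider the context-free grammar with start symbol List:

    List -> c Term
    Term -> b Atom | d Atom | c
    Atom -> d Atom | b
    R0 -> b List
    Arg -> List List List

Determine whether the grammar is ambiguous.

(R0, Arg are unreachable from List, so their rules don't affect L(List).) Each reachable nonterminal has at most one production per leading terminal, and all productions are right-linear; the derivation is determined token-by-token.

Unambiguous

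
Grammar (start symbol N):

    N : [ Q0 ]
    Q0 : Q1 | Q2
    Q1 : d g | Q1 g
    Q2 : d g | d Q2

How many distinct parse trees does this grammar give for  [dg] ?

Parse trees for [dg]:
  [N [ [Q0 [Q1 d g]] ]]
  [N [ [Q0 [Q2 d g]] ]]

2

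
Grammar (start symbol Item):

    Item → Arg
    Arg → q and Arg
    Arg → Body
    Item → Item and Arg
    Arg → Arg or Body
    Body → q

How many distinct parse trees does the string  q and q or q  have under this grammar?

Parse trees for q and q or q:
  [Item [Arg q and [Arg [Arg [Body q]] or [Body q]]]]
  [Item [Arg [Arg q and [Arg [Body q]]] or [Body q]]]
  [Item [Item [Arg [Body q]]] and [Arg [Arg [Body q]] or [Body q]]]

3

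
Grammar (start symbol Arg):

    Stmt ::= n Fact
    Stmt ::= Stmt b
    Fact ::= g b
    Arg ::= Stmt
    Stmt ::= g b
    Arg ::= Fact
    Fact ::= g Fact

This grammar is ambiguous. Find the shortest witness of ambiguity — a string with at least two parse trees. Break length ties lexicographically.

length 2: g b has 2 parse trees

Two derivations of g b:
  Arg ⇒ Stmt ⇒ g b
  Arg ⇒ Fact ⇒ g b

g b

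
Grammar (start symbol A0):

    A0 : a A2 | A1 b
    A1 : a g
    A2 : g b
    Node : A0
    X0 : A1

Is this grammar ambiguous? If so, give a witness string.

Witness: a g b

Derivation 1: A0 ⇒ a A2 ⇒ a g b
Derivation 2: A0 ⇒ A1 b ⇒ a g b

Two distinct leftmost derivations for the same string.

Ambiguous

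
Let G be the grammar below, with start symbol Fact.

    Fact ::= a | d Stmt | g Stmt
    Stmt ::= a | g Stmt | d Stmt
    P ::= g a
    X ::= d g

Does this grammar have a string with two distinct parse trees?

Only Fact, Stmt are reachable from Fact; ignoring the rest: Each reachable nonterminal has at most one production per leading terminal, and all productions are right-linear; the derivation is determined token-by-token.

Unambiguous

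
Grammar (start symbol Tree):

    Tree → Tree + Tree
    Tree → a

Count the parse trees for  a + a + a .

Parse trees for a + a + a:
  [Tree [Tree a] + [Tree [Tree a] + [Tree a]]]
  [Tree [Tree [Tree a] + [Tree a]] + [Tree a]]

2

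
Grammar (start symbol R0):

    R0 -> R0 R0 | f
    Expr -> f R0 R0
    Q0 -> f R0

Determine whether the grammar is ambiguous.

Ambiguous

Witness: f f f

Derivation 1: R0 ⇒ R0 R0 ⇒ R0 R0 R0 ⇒ f R0 R0 ⇒ f f R0 ⇒ f f f
Derivation 2: R0 ⇒ R0 R0 ⇒ f R0 ⇒ f R0 R0 ⇒ f f R0 ⇒ f f f

Two distinct leftmost derivations for the same string.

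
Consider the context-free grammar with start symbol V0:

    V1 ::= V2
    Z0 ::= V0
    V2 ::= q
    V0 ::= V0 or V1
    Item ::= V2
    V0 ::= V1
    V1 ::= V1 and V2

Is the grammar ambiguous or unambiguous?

Only V0, V1, V2 are reachable from V0; ignoring the rest: V0 → V0 or V1 | V1  ;  V1 → V1 and V2 | V2  — a left-associative chain with V2 at the bottom. Each string factors uniquely by precedence.

Unambiguous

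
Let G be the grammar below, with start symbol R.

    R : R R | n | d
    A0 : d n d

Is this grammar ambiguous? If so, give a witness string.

Ambiguous

Witness: d d d

Derivation 1: R ⇒ R R ⇒ R R R ⇒ d R R ⇒ d d R ⇒ d d d
Derivation 2: R ⇒ R R ⇒ d R ⇒ d R R ⇒ d d R ⇒ d d d

Two distinct leftmost derivations for the same string.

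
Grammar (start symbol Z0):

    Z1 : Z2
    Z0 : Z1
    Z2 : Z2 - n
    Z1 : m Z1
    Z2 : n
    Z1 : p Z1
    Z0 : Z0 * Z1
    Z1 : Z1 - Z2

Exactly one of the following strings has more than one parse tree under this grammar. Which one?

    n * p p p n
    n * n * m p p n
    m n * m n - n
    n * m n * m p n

m n * m n - n

n * p p p n: 1 tree
n * n * m p p n: 1 tree
m n * m n - n: 3 trees
n * m n * m p n: 1 tree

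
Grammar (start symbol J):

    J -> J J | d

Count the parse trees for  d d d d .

Parse trees for d d d d:
  [J [J d] [J [J d] [J [J d] [J d]]]]
  [J [J d] [J [J [J d] [J d]] [J d]]]
  [J [J [J d] [J d]] [J [J d] [J d]]]
  [J [J [J d] [J [J d] [J d]]] [J d]]
  [J [J [J [J d] [J d]] [J d]] [J d]]

5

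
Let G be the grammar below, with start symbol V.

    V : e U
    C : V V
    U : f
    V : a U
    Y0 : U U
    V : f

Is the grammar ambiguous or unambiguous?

Only V, U are reachable from V; ignoring the rest: Each reachable nonterminal has at most one production per leading terminal, and all productions are right-linear; the derivation is determined token-by-token.

Unambiguous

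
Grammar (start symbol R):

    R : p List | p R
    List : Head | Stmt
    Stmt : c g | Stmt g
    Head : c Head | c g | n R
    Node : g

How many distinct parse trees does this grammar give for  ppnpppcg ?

2

Parse trees for ppnpppcg:
  [R p [R p [List [Head n [R p [R p [R p [List [Head c g]]]]]]]]]
  [R p [R p [List [Head n [R p [R p [R p [List [Stmt c g]]]]]]]]]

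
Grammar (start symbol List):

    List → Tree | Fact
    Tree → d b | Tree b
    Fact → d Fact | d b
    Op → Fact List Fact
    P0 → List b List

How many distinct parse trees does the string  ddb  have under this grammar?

Parse trees for ddb:
  [List [Fact d [Fact d b]]]

1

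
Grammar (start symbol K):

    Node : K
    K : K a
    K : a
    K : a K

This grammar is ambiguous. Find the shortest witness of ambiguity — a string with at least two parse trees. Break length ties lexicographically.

a a

length 1: no string has ≥2 trees
length 2: a a has 2 parse trees

Two derivations of a a:
  K ⇒ K a ⇒ a a
  K ⇒ a K ⇒ a a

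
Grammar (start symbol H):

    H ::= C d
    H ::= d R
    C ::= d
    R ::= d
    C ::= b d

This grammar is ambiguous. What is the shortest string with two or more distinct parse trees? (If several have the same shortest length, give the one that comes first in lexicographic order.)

length 2: d d has 2 parse trees

Two derivations of d d:
  H ⇒ C d ⇒ d d
  H ⇒ d R ⇒ d d

d d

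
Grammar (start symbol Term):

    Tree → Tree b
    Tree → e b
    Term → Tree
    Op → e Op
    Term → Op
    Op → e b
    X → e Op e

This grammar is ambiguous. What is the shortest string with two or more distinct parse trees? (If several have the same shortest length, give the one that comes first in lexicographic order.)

e b

length 2: e b has 2 parse trees

Two derivations of e b:
  Term ⇒ Tree ⇒ e b
  Term ⇒ Op ⇒ e b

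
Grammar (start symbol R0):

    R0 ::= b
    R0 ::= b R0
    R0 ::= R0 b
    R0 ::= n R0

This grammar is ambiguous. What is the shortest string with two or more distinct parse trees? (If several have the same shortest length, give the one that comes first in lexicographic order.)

b b

length 1: no string has ≥2 trees
length 2: b b has 2 parse trees

Two derivations of b b:
  R0 ⇒ b R0 ⇒ b b
  R0 ⇒ R0 b ⇒ b b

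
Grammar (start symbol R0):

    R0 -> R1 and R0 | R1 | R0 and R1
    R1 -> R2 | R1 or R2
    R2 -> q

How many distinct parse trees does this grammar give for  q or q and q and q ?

Parse trees for q or q and q and q:
  [R0 [R1 [R1 [R2 q]] or [R2 q]] and [R0 [R1 [R2 q]] and [R0 [R1 [R2 q]]]]]
  [R0 [R1 [R1 [R2 q]] or [R2 q]] and [R0 [R0 [R1 [R2 q]]] and [R1 [R2 q]]]]
  [R0 [R0 [R1 [R1 [R2 q]] or [R2 q]] and [R0 [R1 [R2 q]]]] and [R1 [R2 q]]]
  [R0 [R0 [R0 [R1 [R1 [R2 q]] or [R2 q]]] and [R1 [R2 q]]] and [R1 [R2 q]]]

4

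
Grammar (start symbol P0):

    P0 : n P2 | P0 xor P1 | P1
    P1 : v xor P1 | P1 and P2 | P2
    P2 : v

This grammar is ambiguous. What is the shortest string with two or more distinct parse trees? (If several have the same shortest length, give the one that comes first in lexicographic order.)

length 1: no string has ≥2 trees
length 2: no string has ≥2 trees
length 3: v xor v has 2 parse trees

Two derivations of v xor v:
  P0 ⇒ P0 xor P1 ⇒ P1 xor P1 ⇒ P2 xor P1 ⇒ v xor P1 ⇒ v xor P2 ⇒ v xor v
  P0 ⇒ P1 ⇒ v xor P1 ⇒ v xor P2 ⇒ v xor v

v xor v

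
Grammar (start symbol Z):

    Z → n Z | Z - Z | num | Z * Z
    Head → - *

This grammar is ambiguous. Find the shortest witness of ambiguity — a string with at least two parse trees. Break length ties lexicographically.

n num * num

length 1: no string has ≥2 trees
length 2: no string has ≥2 trees
length 3: no string has ≥2 trees
length 4: n num * num has 2 parse trees

Two derivations of n num * num:
  Z ⇒ n Z ⇒ n Z * Z ⇒ n num * Z ⇒ n num * num
  Z ⇒ Z * Z ⇒ n Z * Z ⇒ n num * Z ⇒ n num * num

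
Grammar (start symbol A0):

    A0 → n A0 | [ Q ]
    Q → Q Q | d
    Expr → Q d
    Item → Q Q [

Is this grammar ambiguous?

Ambiguous

Witness: [ d d d ]

Derivation 1: A0 ⇒ [ Q ] ⇒ [ Q Q ] ⇒ [ Q Q Q ] ⇒ [ d Q Q ] ⇒ [ d d Q ] ⇒ [ d d d ]
Derivation 2: A0 ⇒ [ Q ] ⇒ [ Q Q ] ⇒ [ d Q ] ⇒ [ d Q Q ] ⇒ [ d d Q ] ⇒ [ d d d ]

Two distinct leftmost derivations for the same string.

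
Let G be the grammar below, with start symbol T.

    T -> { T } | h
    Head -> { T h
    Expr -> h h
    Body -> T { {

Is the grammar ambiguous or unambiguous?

Unambiguous

Only T is reachable from T; ignoring the rest: Each string is a nest of matched brackets around a single atom. An opening bracket forces the recursive rule; an atom forces the base rule.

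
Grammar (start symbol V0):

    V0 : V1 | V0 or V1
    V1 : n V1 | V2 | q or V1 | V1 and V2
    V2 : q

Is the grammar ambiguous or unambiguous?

Witness: q or q

Derivation 1: V0 ⇒ V1 ⇒ q or V1 ⇒ q or V2 ⇒ q or q
Derivation 2: V0 ⇒ V0 or V1 ⇒ V1 or V1 ⇒ V2 or V1 ⇒ q or V1 ⇒ q or V2 ⇒ q or q

Two distinct leftmost derivations for the same string.

Ambiguous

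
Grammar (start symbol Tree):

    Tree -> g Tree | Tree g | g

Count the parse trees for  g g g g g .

16

Parse trees for g g g g g (showing first 6 of 16):
  [Tree g [Tree g [Tree g [Tree g [Tree g]]]]]
  [Tree g [Tree g [Tree g [Tree [Tree g] g]]]]
  [Tree g [Tree g [Tree [Tree g [Tree g]] g]]]
  [Tree g [Tree g [Tree [Tree [Tree g] g] g]]]
  [Tree g [Tree [Tree g [Tree g [Tree g]]] g]]
  [Tree g [Tree [Tree g [Tree [Tree g] g]] g]]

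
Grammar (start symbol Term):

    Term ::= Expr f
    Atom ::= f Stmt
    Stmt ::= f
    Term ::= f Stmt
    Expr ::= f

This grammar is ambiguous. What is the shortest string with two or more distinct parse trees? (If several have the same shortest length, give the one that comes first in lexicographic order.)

f f

length 2: f f has 2 parse trees

Two derivations of f f:
  Term ⇒ Expr f ⇒ f f
  Term ⇒ f Stmt ⇒ f f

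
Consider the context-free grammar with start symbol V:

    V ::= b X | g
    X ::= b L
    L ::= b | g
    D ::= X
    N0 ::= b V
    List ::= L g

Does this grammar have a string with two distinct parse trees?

Unambiguous

Only V, X, L are reachable from V; ignoring the rest: Restricted to the reachable nonterminals, every rule has the form A → t or A → t B, and no two rules for the same A share a first terminal. The grammar encodes a DFA — one run per string.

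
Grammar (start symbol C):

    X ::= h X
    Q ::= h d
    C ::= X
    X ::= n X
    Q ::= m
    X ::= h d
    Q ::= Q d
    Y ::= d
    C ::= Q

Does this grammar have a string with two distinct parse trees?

Ambiguous

Witness: h d

Derivation 1: C ⇒ X ⇒ h d
Derivation 2: C ⇒ Q ⇒ h d

Two distinct leftmost derivations for the same string.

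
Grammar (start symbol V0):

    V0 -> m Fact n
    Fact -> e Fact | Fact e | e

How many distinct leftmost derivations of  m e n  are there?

Parse trees for m e n:
  [V0 m [Fact e] n]

1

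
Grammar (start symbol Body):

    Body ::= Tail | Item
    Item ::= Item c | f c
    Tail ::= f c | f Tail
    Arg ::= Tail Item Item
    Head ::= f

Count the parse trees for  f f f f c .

1

Parse trees for f f f f c:
  [Body [Tail f [Tail f [Tail f [Tail f c]]]]]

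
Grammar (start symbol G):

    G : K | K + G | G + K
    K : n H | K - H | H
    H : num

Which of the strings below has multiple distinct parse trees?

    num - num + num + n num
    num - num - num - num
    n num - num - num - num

num - num + num + n num

num - num + num + n num: 4 trees
num - num - num - num: 1 tree
n num - num - num - num: 1 tree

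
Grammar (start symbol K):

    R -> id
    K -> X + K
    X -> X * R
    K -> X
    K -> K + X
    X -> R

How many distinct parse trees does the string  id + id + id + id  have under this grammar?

8

Parse trees for id + id + id + id:
  [K [X [R id]] + [K [X [R id]] + [K [X [R id]] + [K [X [R id]]]]]]
  [K [X [R id]] + [K [X [R id]] + [K [K [X [R id]]] + [X [R id]]]]]
  [K [X [R id]] + [K [K [X [R id]] + [K [X [R id]]]] + [X [R id]]]]
  [K [X [R id]] + [K [K [K [X [R id]]] + [X [R id]]] + [X [R id]]]]
  [K [K [X [R id]] + [K [X [R id]] + [K [X [R id]]]]] + [X [R id]]]
  [K [K [X [R id]] + [K [K [X [R id]]] + [X [R id]]]] + [X [R id]]]
  [K [K [K [X [R id]] + [K [X [R id]]]] + [X [R id]]] + [X [R id]]]
  [K [K [K [K [X [R id]]] + [X [R id]]] + [X [R id]]] + [X [R id]]]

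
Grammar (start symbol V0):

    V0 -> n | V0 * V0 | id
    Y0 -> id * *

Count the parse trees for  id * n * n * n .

5

Parse trees for id * n * n * n:
  [V0 [V0 id] * [V0 [V0 n] * [V0 [V0 n] * [V0 n]]]]
  [V0 [V0 id] * [V0 [V0 [V0 n] * [V0 n]] * [V0 n]]]
  [V0 [V0 [V0 id] * [V0 n]] * [V0 [V0 n] * [V0 n]]]
  [V0 [V0 [V0 id] * [V0 [V0 n] * [V0 n]]] * [V0 n]]
  [V0 [V0 [V0 [V0 id] * [V0 n]] * [V0 n]] * [V0 n]]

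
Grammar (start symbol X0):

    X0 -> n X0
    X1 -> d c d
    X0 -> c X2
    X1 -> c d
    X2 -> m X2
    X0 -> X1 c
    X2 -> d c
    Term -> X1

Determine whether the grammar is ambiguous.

Ambiguous

Witness: c d c

Derivation 1: X0 ⇒ c X2 ⇒ c d c
Derivation 2: X0 ⇒ X1 c ⇒ c d c

Two distinct leftmost derivations for the same string.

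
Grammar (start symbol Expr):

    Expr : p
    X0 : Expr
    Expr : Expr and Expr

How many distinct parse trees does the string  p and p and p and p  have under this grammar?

Parse trees for p and p and p and p:
  [Expr [Expr p] and [Expr [Expr p] and [Expr [Expr p] and [Expr p]]]]
  [Expr [Expr p] and [Expr [Expr [Expr p] and [Expr p]] and [Expr p]]]
  [Expr [Expr [Expr p] and [Expr p]] and [Expr [Expr p] and [Expr p]]]
  [Expr [Expr [Expr p] and [Expr [Expr p] and [Expr p]]] and [Expr p]]
  [Expr [Expr [Expr [Expr p] and [Expr p]] and [Expr p]] and [Expr p]]

5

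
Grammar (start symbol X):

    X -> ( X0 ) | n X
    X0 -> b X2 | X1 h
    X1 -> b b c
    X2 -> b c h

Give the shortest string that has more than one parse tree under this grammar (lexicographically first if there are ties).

length 6: ( b b c h ) has 2 parse trees

Two derivations of ( b b c h ):
  X ⇒ ( X0 ) ⇒ ( b X2 ) ⇒ ( b b c h )
  X ⇒ ( X0 ) ⇒ ( X1 h ) ⇒ ( b b c h )

( b b c h )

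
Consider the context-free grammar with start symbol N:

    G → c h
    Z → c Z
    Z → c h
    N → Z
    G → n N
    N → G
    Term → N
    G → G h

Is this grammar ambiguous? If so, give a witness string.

Witness: c h

Derivation 1: N ⇒ Z ⇒ c h
Derivation 2: N ⇒ G ⇒ c h

Two distinct leftmost derivations for the same string.

Ambiguous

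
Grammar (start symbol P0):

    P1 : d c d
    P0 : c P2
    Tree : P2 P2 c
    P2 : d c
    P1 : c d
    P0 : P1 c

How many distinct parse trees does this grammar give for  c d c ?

2

Parse trees for c d c:
  [P0 c [P2 d c]]
  [P0 [P1 c d] c]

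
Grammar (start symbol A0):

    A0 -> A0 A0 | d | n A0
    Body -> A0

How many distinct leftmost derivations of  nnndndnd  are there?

18

Parse trees for nnndndnd (showing first 6 of 18):
  [A0 [A0 n [A0 n [A0 n [A0 d]]]] [A0 [A0 n [A0 d]] [A0 n [A0 d]]]]
  [A0 [A0 n [A0 n [A0 n [A0 d]]]] [A0 n [A0 [A0 d] [A0 n [A0 d]]]]]
  [A0 [A0 [A0 n [A0 n [A0 n [A0 d]]]] [A0 n [A0 d]]] [A0 n [A0 d]]]
  [A0 [A0 n [A0 [A0 n [A0 n [A0 d]]] [A0 n [A0 d]]]] [A0 n [A0 d]]]
  [A0 [A0 n [A0 n [A0 [A0 n [A0 d]] [A0 n [A0 d]]]]] [A0 n [A0 d]]]
  [A0 [A0 n [A0 n [A0 n [A0 [A0 d] [A0 n [A0 d]]]]]] [A0 n [A0 d]]]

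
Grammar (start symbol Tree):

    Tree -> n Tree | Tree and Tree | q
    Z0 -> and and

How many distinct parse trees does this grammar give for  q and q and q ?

2

Parse trees for q and q and q:
  [Tree [Tree q] and [Tree [Tree q] and [Tree q]]]
  [Tree [Tree [Tree q] and [Tree q]] and [Tree q]]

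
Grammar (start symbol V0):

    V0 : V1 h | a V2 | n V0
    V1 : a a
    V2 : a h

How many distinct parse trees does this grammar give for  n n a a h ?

Parse trees for n n a a h:
  [V0 n [V0 n [V0 [V1 a a] h]]]
  [V0 n [V0 n [V0 a [V2 a h]]]]

2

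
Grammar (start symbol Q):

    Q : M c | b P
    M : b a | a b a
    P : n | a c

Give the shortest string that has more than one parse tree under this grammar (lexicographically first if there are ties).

b a c

length 2: no string has ≥2 trees
length 3: b a c has 2 parse trees

Two derivations of b a c:
  Q ⇒ M c ⇒ b a c
  Q ⇒ b P ⇒ b a c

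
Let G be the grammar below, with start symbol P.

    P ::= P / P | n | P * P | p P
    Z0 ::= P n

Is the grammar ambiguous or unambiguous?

Ambiguous

Witness: p n * n

Derivation 1: P ⇒ P * P ⇒ p P * P ⇒ p n * P ⇒ p n * n
Derivation 2: P ⇒ p P ⇒ p P * P ⇒ p n * P ⇒ p n * n

Two distinct leftmost derivations for the same string.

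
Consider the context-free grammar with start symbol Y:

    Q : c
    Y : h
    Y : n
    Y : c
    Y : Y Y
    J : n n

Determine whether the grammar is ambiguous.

Witness: c c c

Derivation 1: Y ⇒ Y Y ⇒ c Y ⇒ c Y Y ⇒ c c Y ⇒ c c c
Derivation 2: Y ⇒ Y Y ⇒ Y Y Y ⇒ c Y Y ⇒ c c Y ⇒ c c c

Two distinct leftmost derivations for the same string.

Ambiguous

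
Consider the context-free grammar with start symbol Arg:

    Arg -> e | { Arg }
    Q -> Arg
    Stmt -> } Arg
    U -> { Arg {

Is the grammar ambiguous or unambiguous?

Unambiguous

(Q, Stmt, U are unreachable from Arg, so their rules don't affect L(Arg).) L(Arg) is { openⁿ atom closeⁿ : n ≥ 0 }. The bracket depth fixes n, and the derivation is forced at every step.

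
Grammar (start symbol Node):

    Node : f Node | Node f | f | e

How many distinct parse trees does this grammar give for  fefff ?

Parse trees for fefff:
  [Node f [Node [Node [Node [Node e] f] f] f]]
  [Node [Node f [Node [Node [Node e] f] f]] f]
  [Node [Node [Node f [Node [Node e] f]] f] f]
  [Node [Node [Node [Node f [Node e]] f] f] f]

4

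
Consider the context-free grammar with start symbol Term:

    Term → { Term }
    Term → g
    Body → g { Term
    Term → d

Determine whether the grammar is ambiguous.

(Body is unreachable from Term, so its rules don't affect L(Term).) Each string is a nest of matched brackets around a single atom. An opening bracket forces the recursive rule; an atom forces the base rule.

Unambiguous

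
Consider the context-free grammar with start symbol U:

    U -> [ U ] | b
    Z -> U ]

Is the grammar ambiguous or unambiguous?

(Z is unreachable from U, so its rules don't affect L(U).) L(U) is { openⁿ atom closeⁿ : n ≥ 0 }. The bracket depth fixes n, and the derivation is forced at every step.

Unambiguous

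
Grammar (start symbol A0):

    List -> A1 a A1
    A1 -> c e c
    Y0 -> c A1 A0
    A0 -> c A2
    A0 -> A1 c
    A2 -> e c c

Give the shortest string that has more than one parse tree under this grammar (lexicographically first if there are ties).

c e c c

length 4: c e c c has 2 parse trees

Two derivations of c e c c:
  A0 ⇒ c A2 ⇒ c e c c
  A0 ⇒ A1 c ⇒ c e c c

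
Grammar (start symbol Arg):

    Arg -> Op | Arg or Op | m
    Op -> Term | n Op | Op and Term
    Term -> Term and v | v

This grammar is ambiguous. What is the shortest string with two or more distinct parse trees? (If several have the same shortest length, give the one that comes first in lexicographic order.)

length 1: no string has ≥2 trees
length 2: no string has ≥2 trees
length 3: v and v has 2 parse trees

Two derivations of v and v:
  Arg ⇒ Op ⇒ Term ⇒ Term and v ⇒ v and v
  Arg ⇒ Op ⇒ Op and Term ⇒ Term and Term ⇒ v and Term ⇒ v and v

v and v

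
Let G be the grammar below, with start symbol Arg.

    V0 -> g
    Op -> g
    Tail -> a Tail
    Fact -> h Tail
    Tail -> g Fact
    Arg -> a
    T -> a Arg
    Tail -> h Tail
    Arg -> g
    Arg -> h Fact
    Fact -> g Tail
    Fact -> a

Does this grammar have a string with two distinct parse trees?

(V0, T, Op are unreachable from Arg, so their rules don't affect L(Arg).) Each reachable nonterminal has at most one production per leading terminal, and all productions are right-linear; the derivation is determined token-by-token.

Unambiguous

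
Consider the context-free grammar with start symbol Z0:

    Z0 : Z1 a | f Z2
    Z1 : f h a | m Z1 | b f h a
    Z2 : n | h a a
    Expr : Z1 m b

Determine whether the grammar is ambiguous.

Witness: f h a a

Derivation 1: Z0 ⇒ Z1 a ⇒ f h a a
Derivation 2: Z0 ⇒ f Z2 ⇒ f h a a

Two distinct leftmost derivations for the same string.

Ambiguous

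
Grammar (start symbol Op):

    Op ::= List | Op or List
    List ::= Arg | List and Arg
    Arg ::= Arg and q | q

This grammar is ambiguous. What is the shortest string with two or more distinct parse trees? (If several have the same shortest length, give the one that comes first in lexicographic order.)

q and q

length 1: no string has ≥2 trees
length 3: q and q has 2 parse trees

Two derivations of q and q:
  Op ⇒ List ⇒ Arg ⇒ Arg and q ⇒ q and q
  Op ⇒ List ⇒ List and Arg ⇒ Arg and Arg ⇒ q and Arg ⇒ q and q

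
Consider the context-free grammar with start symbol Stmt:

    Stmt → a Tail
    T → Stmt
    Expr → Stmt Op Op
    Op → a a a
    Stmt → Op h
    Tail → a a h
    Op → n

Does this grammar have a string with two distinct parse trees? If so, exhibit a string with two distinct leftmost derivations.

Witness: a a a h

Derivation 1: Stmt ⇒ a Tail ⇒ a a a h
Derivation 2: Stmt ⇒ Op h ⇒ a a a h

Two distinct leftmost derivations for the same string.

Ambiguous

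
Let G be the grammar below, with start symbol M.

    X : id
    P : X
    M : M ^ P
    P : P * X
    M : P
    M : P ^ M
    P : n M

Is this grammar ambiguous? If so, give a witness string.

Ambiguous

Witness: id ^ id

Derivation 1: M ⇒ M ^ P ⇒ P ^ P ⇒ X ^ P ⇒ id ^ P ⇒ id ^ X ⇒ id ^ id
Derivation 2: M ⇒ P ^ M ⇒ X ^ M ⇒ id ^ M ⇒ id ^ P ⇒ id ^ X ⇒ id ^ id

Two distinct leftmost derivations for the same string.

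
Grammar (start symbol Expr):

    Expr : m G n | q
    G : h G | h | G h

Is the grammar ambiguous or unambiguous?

Ambiguous

Witness: m h h n

Derivation 1: Expr ⇒ m G n ⇒ m h G n ⇒ m h h n
Derivation 2: Expr ⇒ m G n ⇒ m G h n ⇒ m h h n

Two distinct leftmost derivations for the same string.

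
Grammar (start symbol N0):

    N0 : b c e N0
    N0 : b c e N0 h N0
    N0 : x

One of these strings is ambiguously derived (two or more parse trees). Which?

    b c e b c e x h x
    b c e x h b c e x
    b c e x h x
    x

b c e b c e x h x

b c e b c e x h x: 2 trees
b c e x h b c e x: 1 tree
b c e x h x: 1 tree
x: 1 tree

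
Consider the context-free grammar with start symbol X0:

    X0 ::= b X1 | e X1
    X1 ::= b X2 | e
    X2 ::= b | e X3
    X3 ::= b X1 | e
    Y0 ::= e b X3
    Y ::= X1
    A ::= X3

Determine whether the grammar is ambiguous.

Unambiguous

Only X0, X1, X2, X3 are reachable from X0; ignoring the rest: The reachable rules are right-linear with at most one rule per (nonterminal, next-terminal) pair. Each input token forces the next rule, so parsing is deterministic.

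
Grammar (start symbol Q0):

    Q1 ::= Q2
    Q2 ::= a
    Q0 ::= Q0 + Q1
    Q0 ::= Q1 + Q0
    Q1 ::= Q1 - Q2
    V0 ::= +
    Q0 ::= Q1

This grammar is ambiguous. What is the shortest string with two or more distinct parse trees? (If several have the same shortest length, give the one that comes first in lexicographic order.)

length 1: no string has ≥2 trees
length 3: a + a has 2 parse trees

Two derivations of a + a:
  Q0 ⇒ Q0 + Q1 ⇒ Q1 + Q1 ⇒ Q2 + Q1 ⇒ a + Q1 ⇒ a + Q2 ⇒ a + a
  Q0 ⇒ Q1 + Q0 ⇒ Q2 + Q0 ⇒ a + Q0 ⇒ a + Q1 ⇒ a + Q2 ⇒ a + a

a + a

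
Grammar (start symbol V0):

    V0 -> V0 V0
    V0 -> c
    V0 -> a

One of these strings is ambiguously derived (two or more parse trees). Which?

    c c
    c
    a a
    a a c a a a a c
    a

c c: 1 tree
c: 1 tree
a a: 1 tree
a a c a a a a c: 429 trees
a: 1 tree

a a c a a a a c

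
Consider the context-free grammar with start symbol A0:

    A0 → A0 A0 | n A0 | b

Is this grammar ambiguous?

Witness: b b b

Derivation 1: A0 ⇒ A0 A0 ⇒ A0 A0 A0 ⇒ b A0 A0 ⇒ b b A0 ⇒ b b b
Derivation 2: A0 ⇒ A0 A0 ⇒ b A0 ⇒ b A0 A0 ⇒ b b A0 ⇒ b b b

Two distinct leftmost derivations for the same string.

Ambiguous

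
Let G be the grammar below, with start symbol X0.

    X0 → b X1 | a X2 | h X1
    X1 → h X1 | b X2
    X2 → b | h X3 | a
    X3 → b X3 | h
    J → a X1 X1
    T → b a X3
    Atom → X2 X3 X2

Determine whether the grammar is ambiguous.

Unambiguous

Only X0, X1, X2, X3 are reachable from X0; ignoring the rest: Each reachable nonterminal has at most one production per leading terminal, and all productions are right-linear; the derivation is determined token-by-token.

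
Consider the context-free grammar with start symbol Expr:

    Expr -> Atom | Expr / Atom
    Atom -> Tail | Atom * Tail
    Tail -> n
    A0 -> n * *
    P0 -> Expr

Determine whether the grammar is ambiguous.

(A0, P0 are unreachable from Expr, so their rules don't affect L(Expr).) Expr → Expr / Atom | Atom  ;  Atom → Atom * Tail | Tail  — a left-associative chain with Tail at the bottom. Each string factors uniquely by precedence.

Unambiguous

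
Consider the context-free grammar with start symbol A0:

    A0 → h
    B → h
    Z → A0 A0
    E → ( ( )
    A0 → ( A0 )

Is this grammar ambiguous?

Unambiguous

Only A0 is reachable from A0; ignoring the rest: L(A0) is { openⁿ atom closeⁿ : n ≥ 0 }. The bracket depth fixes n, and the derivation is forced at every step.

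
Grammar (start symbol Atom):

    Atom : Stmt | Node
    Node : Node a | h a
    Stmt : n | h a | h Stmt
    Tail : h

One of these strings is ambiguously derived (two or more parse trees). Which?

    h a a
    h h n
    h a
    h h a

h a

h a a: 1 tree
h h n: 1 tree
h a: 2 trees
h h a: 1 tree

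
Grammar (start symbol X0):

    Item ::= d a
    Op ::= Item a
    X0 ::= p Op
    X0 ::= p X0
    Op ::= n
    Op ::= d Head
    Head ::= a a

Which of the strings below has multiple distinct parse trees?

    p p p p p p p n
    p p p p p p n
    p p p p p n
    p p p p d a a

p p p p p p p n: 1 tree
p p p p p p n: 1 tree
p p p p p n: 1 tree
p p p p d a a: 2 trees

p p p p d a a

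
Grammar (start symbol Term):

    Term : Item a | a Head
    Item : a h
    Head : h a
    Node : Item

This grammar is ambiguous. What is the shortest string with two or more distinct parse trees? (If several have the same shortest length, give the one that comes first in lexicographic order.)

length 3: a h a has 2 parse trees

Two derivations of a h a:
  Term ⇒ Item a ⇒ a h a
  Term ⇒ a Head ⇒ a h a

a h a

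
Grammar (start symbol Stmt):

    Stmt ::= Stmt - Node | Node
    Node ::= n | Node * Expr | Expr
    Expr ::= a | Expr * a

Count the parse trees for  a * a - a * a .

4

Parse trees for a * a - a * a:
  [Stmt [Stmt [Node [Node [Expr a]] * [Expr a]]] - [Node [Node [Expr a]] * [Expr a]]]
  [Stmt [Stmt [Node [Node [Expr a]] * [Expr a]]] - [Node [Expr [Expr a] * a]]]
  [Stmt [Stmt [Node [Expr [Expr a] * a]]] - [Node [Node [Expr a]] * [Expr a]]]
  [Stmt [Stmt [Node [Expr [Expr a] * a]]] - [Node [Expr [Expr a] * a]]]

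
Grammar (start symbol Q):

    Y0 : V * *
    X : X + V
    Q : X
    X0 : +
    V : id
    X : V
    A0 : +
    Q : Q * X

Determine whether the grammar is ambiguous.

(Y0, X0, A0 are unreachable from Q, so their rules don't affect L(Q).) The grammar is stratified — Q handles '*' (left-recursive), X handles '+', V atoms. Each operator has a fixed associativity and precedence level, so every string has one parse.

Unambiguous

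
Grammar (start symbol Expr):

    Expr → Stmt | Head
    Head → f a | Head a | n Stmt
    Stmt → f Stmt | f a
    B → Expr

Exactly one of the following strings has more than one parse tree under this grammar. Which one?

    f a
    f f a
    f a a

f a

f a: 2 trees
f f a: 1 tree
f a a: 1 tree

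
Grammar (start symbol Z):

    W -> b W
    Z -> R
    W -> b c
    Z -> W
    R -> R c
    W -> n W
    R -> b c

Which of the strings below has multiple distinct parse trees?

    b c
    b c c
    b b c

b c: 2 trees
b c c: 1 tree
b b c: 1 tree

b c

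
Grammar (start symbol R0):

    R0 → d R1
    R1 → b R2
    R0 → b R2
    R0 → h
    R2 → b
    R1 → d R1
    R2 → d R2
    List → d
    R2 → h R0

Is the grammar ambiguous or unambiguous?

Unambiguous

Only R0, R1, R2 are reachable from R0; ignoring the rest: Restricted to the reachable nonterminals, every rule has the form A → t or A → t B, and no two rules for the same A share a first terminal. The grammar encodes a DFA — one run per string.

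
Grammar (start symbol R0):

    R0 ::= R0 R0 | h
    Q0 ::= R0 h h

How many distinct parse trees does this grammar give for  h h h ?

2

Parse trees for h h h:
  [R0 [R0 h] [R0 [R0 h] [R0 h]]]
  [R0 [R0 [R0 h] [R0 h]] [R0 h]]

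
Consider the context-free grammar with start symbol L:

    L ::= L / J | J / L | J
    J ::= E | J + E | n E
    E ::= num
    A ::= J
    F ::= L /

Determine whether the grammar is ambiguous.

Ambiguous

Witness: num / num

Derivation 1: L ⇒ L / J ⇒ J / J ⇒ E / J ⇒ num / J ⇒ num / E ⇒ num / num
Derivation 2: L ⇒ J / L ⇒ E / L ⇒ num / L ⇒ num / J ⇒ num / E ⇒ num / num

Two distinct leftmost derivations for the same string.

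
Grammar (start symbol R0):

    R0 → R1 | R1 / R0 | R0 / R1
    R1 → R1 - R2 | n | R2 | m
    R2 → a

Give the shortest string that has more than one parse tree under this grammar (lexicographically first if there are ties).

a / a

length 1: no string has ≥2 trees
length 3: a / a has 2 parse trees

Two derivations of a / a:
  R0 ⇒ R1 / R0 ⇒ R2 / R0 ⇒ a / R0 ⇒ a / R1 ⇒ a / R2 ⇒ a / a
  R0 ⇒ R0 / R1 ⇒ R1 / R1 ⇒ R2 / R1 ⇒ a / R1 ⇒ a / R2 ⇒ a / a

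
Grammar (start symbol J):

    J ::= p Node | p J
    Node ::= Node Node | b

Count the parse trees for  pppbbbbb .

14

Parse trees for pppbbbbb (showing first 6 of 14):
  [J p [J p [J p [Node [Node b] [Node [Node b] [Node [Node b] [Node [Node b] [Node b]]]]]]]]
  [J p [J p [J p [Node [Node b] [Node [Node b] [Node [Node [Node b] [Node b]] [Node b]]]]]]]
  [J p [J p [J p [Node [Node b] [Node [Node [Node b] [Node b]] [Node [Node b] [Node b]]]]]]]
  [J p [J p [J p [Node [Node b] [Node [Node [Node b] [Node [Node b] [Node b]]] [Node b]]]]]]
  [J p [J p [J p [Node [Node b] [Node [Node [Node [Node b] [Node b]] [Node b]] [Node b]]]]]]
  [J p [J p [J p [Node [Node [Node b] [Node b]] [Node [Node b] [Node [Node b] [Node b]]]]]]]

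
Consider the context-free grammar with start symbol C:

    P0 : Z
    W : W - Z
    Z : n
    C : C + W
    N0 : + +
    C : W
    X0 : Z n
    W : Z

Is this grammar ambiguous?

(N0, X0, P0 are unreachable from C, so their rules don't affect L(C).) C → C + W | W  ;  W → W - Z | Z  — a left-associative chain with Z at the bottom. Each string factors uniquely by precedence.

Unambiguous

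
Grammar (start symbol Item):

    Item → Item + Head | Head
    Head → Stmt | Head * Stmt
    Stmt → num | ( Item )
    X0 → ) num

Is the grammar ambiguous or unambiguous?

Unambiguous

Only Item, Head, Stmt are reachable from Item; ignoring the rest: This is a standard precedence ladder (Item over Head over Stmt), with each level left-recursive on its own operator ('+' at Item, '*' at Head). That structure is LR(1), hence unambiguous.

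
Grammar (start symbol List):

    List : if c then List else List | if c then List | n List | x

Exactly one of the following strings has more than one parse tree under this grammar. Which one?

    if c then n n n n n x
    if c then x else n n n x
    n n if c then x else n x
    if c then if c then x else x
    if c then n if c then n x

if c then n n n n n x: 1 tree
if c then x else n n n x: 1 tree
n n if c then x else n x: 1 tree
if c then if c then x else x: 2 trees
if c then n if c then n x: 1 tree

if c then if c then x else x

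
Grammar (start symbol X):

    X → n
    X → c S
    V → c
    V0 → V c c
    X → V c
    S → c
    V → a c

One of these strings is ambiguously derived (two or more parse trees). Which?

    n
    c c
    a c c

c c

n: 1 tree
c c: 2 trees
a c c: 1 tree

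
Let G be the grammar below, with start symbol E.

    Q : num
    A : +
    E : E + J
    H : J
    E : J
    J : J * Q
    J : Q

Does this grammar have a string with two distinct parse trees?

Only E, J, Q are reachable from E; ignoring the rest: The grammar is stratified — E handles '+' (left-recursive), J handles '*', Q atoms. Each operator has a fixed associativity and precedence level, so every string has one parse.

Unambiguous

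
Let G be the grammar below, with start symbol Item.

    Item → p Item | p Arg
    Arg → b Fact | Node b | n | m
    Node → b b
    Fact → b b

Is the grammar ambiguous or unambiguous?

Witness: p b b b

Derivation 1: Item ⇒ p Arg ⇒ p b Fact ⇒ p b b b
Derivation 2: Item ⇒ p Arg ⇒ p Node b ⇒ p b b b

Two distinct leftmost derivations for the same string.

Ambiguous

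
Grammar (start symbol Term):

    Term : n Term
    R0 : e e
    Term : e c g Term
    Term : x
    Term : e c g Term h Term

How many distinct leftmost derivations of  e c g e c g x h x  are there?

2

Parse trees for e c g e c g x h x:
  [Term e c g [Term e c g [Term x] h [Term x]]]
  [Term e c g [Term e c g [Term x]] h [Term x]]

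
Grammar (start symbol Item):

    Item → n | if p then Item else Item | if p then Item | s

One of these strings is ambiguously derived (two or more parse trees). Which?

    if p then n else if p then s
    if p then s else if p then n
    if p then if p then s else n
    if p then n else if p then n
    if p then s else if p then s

if p then n else if p then s: 1 tree
if p then s else if p then n: 1 tree
if p then if p then s else n: 2 trees
if p then n else if p then n: 1 tree
if p then s else if p then s: 1 tree

if p then if p then s else n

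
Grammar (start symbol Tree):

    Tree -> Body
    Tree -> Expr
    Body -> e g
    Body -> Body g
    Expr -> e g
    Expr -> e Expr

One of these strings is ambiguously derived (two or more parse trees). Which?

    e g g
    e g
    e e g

e g

e g g: 1 tree
e g: 2 trees
e e g: 1 tree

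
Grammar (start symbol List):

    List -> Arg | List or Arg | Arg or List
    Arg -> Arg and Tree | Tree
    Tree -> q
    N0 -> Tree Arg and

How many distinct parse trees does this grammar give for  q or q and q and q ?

2

Parse trees for q or q and q and q:
  [List [List [Arg [Tree q]]] or [Arg [Arg [Arg [Tree q]] and [Tree q]] and [Tree q]]]
  [List [Arg [Tree q]] or [List [Arg [Arg [Arg [Tree q]] and [Tree q]] and [Tree q]]]]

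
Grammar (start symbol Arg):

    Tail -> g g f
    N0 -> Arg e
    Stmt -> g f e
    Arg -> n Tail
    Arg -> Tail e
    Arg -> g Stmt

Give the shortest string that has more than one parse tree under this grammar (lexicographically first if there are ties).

g g f e

length 4: g g f e has 2 parse trees

Two derivations of g g f e:
  Arg ⇒ Tail e ⇒ g g f e
  Arg ⇒ g Stmt ⇒ g g f e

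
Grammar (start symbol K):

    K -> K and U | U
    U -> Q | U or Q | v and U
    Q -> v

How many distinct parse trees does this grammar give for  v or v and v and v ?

Parse trees for v or v and v and v:
  [K [K [U [U [Q v]] or [Q v]]] and [U v and [U [Q v]]]]
  [K [K [K [U [U [Q v]] or [Q v]]] and [U [Q v]]] and [U [Q v]]]

2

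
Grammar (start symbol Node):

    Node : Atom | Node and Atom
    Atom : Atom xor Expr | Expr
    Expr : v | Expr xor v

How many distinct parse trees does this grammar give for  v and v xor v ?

Parse trees for v and v xor v:
  [Node [Node [Atom [Expr v]]] and [Atom [Atom [Expr v]] xor [Expr v]]]
  [Node [Node [Atom [Expr v]]] and [Atom [Expr [Expr v] xor v]]]

2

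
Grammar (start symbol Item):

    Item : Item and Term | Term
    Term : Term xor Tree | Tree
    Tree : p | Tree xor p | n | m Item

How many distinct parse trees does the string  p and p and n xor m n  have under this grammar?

1

Parse trees for p and p and n xor m n:
  [Item [Item [Item [Term [Tree p]]] and [Term [Tree p]]] and [Term [Term [Tree n]] xor [Tree m [Item [Term [Tree n]]]]]]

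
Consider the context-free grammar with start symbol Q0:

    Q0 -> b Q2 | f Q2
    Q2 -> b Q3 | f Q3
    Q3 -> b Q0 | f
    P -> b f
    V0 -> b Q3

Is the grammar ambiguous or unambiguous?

(P, V0 are unreachable from Q0, so their rules don't affect L(Q0).) Each reachable nonterminal has at most one production per leading terminal, and all productions are right-linear; the derivation is determined token-by-token.

Unambiguous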